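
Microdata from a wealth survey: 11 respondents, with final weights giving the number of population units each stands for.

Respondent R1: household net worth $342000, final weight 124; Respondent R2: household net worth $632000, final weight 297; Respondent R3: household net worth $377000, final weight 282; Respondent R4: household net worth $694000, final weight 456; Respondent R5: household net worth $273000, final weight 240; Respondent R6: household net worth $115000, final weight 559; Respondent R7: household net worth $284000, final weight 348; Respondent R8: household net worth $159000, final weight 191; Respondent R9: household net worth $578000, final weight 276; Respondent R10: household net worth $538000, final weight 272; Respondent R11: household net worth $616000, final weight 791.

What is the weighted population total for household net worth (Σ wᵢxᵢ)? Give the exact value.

Weighted total = 1705016000

1705016000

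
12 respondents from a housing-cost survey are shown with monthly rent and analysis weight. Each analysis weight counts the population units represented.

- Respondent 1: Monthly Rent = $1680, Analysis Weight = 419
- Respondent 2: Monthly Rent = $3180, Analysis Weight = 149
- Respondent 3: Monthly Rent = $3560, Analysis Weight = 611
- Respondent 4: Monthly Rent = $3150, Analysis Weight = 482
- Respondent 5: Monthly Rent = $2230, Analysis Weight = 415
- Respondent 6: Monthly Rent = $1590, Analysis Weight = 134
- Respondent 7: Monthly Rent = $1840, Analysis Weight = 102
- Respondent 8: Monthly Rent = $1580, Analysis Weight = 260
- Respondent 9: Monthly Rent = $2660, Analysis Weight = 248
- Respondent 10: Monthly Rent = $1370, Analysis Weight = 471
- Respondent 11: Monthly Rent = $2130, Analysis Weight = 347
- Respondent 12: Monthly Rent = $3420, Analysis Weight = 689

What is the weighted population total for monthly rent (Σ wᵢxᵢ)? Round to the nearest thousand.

Weighted total = 1680×419 + 3180×149 + 3560×611 + 3150×482 + 2230×415 + 1590×134 + 1840×102 + 1580×260 + 2660×248 + 1370×471 + 2130×347 + 3420×689
  = 11008630

11009000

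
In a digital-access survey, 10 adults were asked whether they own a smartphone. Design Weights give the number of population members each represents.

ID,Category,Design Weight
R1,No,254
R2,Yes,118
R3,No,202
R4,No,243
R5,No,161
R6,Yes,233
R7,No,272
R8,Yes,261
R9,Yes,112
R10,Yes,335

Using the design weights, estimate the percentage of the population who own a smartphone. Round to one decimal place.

48.3

Sum of weights for 'Yes' = 118 + 233 + 261 + 112 + 335 = 1059
Total weight = 254 + 118 + 202 + 243 + 161 + 233 + 272 + 261 + 112 + 335 = 2191
Weighted proportion = 1059 / 2191 = 0.48334094 → 48.334094%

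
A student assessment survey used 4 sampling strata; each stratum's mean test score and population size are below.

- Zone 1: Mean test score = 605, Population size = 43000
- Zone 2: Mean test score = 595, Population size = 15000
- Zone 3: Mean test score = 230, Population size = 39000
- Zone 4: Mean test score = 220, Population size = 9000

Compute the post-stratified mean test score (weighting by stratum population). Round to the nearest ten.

Σ Nₕ·x̄ₕ = 605×43000 + 595×15000 + 230×39000 + 220×9000
  = 45890000
Σ Nₕ = 43000 + 15000 + 39000 + 9000 = 106000
Overall mean = 45890000 / 106000 = 432.92453

430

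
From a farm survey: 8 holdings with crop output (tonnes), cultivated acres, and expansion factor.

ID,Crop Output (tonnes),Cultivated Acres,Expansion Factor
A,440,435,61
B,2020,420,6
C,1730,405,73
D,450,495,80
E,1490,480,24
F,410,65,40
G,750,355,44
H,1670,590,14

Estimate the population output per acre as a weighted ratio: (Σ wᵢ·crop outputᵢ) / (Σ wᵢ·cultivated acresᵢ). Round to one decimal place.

2.3

Σ wᵢ·y = 440×61 + 2020×6 + 1730×73 + 450×80 + 1490×24 + 410×40 + 750×44 + 1670×14
  = 26840 + 12120 + 126290 + 36000 + 35760 + 16400 + 33000 + 23380 = 309790
Σ wᵢ·x = 435×61 + 420×6 + 405×73 + 495×80 + 480×24 + 65×40 + 355×44 + 590×14
  = 26535 + 2520 + 29565 + 39600 + 11520 + 2600 + 15620 + 8260 = 136220
Ratio = 309790 / 136220 = 2.2741888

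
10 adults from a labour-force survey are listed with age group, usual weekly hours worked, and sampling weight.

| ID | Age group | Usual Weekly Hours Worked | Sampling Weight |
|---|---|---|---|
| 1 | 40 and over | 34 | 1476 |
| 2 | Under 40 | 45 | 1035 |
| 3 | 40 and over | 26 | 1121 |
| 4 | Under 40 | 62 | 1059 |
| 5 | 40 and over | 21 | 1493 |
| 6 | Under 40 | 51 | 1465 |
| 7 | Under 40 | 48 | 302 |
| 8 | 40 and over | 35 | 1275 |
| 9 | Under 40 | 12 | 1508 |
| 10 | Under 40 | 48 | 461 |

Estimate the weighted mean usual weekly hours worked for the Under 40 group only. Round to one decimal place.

Under 40 rows: 2, 4, 6, 7, 9, 10
Weighted sum = 45×1035 + 62×1059 + 51×1465 + 48×302 + 12×1508 + 48×461
  = 46575 + 65658 + 74715 + 14496 + 18096 + 22128 = 241668
Sum of weights = 1035 + 1059 + 1465 + 302 + 1508 + 461 = 5830
Weighted mean = 241668 / 5830 = 41.452487

41.5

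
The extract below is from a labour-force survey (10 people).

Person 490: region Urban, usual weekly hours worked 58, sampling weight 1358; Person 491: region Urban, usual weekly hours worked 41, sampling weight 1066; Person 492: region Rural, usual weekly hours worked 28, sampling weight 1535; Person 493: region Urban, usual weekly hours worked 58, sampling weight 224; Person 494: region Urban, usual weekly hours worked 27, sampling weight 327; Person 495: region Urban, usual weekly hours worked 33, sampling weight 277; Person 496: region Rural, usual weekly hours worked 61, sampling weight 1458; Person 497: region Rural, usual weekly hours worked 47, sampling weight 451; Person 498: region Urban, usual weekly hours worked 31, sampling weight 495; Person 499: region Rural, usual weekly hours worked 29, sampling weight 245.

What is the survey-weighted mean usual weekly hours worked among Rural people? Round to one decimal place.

Rural rows: 492, 496, 497, 499
Weighted sum = 160220
Sum of weights = 3689
Weighted mean = 160220 / 3689 = 43.431824

43.4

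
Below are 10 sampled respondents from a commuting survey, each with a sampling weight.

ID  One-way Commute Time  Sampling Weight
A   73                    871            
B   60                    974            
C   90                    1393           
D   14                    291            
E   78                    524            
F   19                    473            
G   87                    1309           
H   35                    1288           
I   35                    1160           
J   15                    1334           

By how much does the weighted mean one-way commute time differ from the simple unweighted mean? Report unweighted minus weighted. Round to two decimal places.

Unweighted sum = 73 + 60 + 90 + 14 + 78 + 19 + 87 + 35 + 35 + 15 = 506
Unweighted mean = 506 / 10 = 50.6
Weighted sum = 73×871 + 60×974 + 90×1393 + 14×291 + 78×524 + 19×473 + 87×1309 + 35×1288 + 35×1160 + 15×1334
  = 520899
Sum of weights = 871 + 974 + 1393 + 291 + 524 + 473 + 1309 + 1288 + 1160 + 1334 = 9617
Weighted mean = 520899 / 9617 = 54.164396
Difference (unweighted minus weighted) = -3.5643964

-3.56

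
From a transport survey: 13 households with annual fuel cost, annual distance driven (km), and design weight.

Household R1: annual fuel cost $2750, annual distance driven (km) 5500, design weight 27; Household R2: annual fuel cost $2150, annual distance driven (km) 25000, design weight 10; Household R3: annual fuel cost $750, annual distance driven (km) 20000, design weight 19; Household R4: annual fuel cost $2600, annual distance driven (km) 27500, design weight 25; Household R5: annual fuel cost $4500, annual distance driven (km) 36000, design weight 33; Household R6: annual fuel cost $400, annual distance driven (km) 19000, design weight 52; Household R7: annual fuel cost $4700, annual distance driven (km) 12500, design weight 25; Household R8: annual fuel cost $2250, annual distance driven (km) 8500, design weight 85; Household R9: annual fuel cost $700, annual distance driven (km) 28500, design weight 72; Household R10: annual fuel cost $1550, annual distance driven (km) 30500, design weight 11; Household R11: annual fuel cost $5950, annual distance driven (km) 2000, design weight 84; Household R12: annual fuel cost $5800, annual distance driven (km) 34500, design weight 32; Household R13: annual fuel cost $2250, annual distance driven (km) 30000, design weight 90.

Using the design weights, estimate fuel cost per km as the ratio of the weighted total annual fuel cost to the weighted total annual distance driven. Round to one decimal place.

0.1

Σ wᵢ·y = 1608400
Σ wᵢ·x = 11036500
Ratio = 1608400 / 11036500 = 0.14573461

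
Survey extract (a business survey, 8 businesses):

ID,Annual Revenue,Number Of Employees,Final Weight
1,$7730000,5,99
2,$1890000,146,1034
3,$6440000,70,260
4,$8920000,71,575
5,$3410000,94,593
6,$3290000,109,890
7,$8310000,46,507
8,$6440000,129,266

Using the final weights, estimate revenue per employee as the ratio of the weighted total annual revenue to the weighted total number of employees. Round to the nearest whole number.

48469

Σ wᵢ·y = 7730000×99 + 1890000×1034 + 6440000×260 + 8920000×575 + 3410000×593 + 3290000×890 + 8310000×507 + 6440000×266
  = 20399370000
Σ wᵢ·x = 5×99 + 146×1034 + 70×260 + 71×575 + 94×593 + 109×890 + 46×507 + 129×266
  = 495 + 150964 + 18200 + 40825 + 55742 + 97010 + 23322 + 34314 = 420872
Ratio = 20399370000 / 420872 = 48469.297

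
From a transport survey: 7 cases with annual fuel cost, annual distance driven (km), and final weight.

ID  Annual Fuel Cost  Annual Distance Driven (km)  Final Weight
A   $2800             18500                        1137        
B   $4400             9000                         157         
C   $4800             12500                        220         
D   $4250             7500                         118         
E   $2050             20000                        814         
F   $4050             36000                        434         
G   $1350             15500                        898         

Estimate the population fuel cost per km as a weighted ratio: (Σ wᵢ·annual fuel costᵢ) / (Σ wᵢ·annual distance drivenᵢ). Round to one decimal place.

Σ wᵢ·y = 2800×1137 + 4400×157 + 4800×220 + 4250×118 + 2050×814 + 4050×434 + 1350×898
  = 3183600 + 690800 + 1056000 + 501500 + 1668700 + 1757700 + 1212300 = 10070600
Σ wᵢ·x = 71905500
Ratio = 10070600 / 71905500 = 0.14005326

0.1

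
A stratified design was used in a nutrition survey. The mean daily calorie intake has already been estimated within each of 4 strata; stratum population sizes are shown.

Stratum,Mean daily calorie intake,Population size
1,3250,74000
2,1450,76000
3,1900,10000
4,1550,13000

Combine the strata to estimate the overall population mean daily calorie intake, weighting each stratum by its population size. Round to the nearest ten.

2250

Σ Nₕ·x̄ₕ = 3250×74000 + 1450×76000 + 1900×10000 + 1550×13000
  = 240500000 + 110200000 + 19000000 + 20150000 = 389850000
Σ Nₕ = 74000 + 76000 + 10000 + 13000 = 173000
Overall mean = 389850000 / 173000 = 2253.4682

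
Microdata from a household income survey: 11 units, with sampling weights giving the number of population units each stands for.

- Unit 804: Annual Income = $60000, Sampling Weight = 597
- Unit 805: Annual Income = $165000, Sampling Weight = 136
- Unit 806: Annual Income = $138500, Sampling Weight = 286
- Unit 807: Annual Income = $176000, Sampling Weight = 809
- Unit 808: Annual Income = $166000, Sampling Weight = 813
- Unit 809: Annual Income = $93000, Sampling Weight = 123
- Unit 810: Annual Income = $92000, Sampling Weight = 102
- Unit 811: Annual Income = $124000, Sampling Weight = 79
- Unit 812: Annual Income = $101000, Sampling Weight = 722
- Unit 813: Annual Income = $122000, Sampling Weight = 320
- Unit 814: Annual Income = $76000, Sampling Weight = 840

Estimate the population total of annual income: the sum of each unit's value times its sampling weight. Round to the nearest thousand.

Weighted total = 60000×597 + 165000×136 + 138500×286 + 176000×809 + 166000×813 + 93000×123 + 92000×102 + 124000×79 + 101000×722 + 122000×320 + 76000×840
  = 35820000 + 22440000 + 39611000 + 142384000 + 134958000 + 11439000 + 9384000 + 9796000 + 72922000 + 39040000 + 63840000 = 581634000

581634000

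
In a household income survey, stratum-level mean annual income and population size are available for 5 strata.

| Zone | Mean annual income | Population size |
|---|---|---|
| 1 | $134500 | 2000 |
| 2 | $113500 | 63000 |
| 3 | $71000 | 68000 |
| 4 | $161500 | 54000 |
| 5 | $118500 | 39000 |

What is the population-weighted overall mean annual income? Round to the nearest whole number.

Σ Nₕ·x̄ₕ = 134500×2000 + 113500×63000 + 71000×68000 + 161500×54000 + 118500×39000
  = 269000000 + 7150500000 + 4828000000 + 8721000000 + 4621500000 = 25590000000
Σ Nₕ = 226000
Overall mean = 25590000000 / 226000 = 113230.09

113230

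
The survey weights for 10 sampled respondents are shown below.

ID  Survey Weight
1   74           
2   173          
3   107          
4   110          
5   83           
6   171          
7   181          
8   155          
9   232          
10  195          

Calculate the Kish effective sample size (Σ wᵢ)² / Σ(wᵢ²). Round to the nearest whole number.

9

Σ wᵢ = 1481
Σ wᵢ² = 5476 + 29929 + 11449 + 12100 + 6889 + 29241 + 32761 + 24025 + 53824 + 38025 = 243719
n_eff = 1481² / 243719 = 2193361 / 243719 = 8.9995487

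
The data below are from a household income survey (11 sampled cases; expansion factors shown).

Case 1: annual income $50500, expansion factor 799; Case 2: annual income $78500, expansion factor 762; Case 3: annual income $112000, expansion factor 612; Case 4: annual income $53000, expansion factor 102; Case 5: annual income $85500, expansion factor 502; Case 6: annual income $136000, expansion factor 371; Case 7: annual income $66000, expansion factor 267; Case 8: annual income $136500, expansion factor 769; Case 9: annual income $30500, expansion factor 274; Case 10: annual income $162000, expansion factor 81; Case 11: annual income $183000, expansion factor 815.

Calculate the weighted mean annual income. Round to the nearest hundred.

104700

Weighted sum = 50500×799 + 78500×762 + 112000×612 + 53000×102 + 85500×502 + 136000×371 + 66000×267 + 136500×769 + 30500×274 + 162000×81 + 183000×815
  = 40349500 + 59817000 + 68544000 + 5406000 + 42921000 + 50456000 + 17622000 + 104968500 + 8357000 + 13122000 + 149145000 = 560708000
Sum of weights = 799 + 762 + 612 + 102 + 502 + 371 + 267 + 769 + 274 + 81 + 815 = 5354
Weighted mean = 560708000 / 5354 = 104726.93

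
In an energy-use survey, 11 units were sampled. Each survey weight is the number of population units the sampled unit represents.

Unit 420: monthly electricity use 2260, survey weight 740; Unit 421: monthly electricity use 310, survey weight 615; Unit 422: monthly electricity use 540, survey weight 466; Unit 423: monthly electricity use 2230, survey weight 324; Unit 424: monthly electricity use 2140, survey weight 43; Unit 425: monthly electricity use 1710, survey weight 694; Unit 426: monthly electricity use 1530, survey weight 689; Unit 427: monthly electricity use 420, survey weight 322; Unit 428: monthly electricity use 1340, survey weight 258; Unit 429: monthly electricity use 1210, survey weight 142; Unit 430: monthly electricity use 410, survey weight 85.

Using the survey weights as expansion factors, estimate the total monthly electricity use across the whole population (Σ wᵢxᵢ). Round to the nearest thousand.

Weighted total = 2260×740 + 310×615 + 540×466 + 2230×324 + 2140×43 + 1710×694 + 1530×689 + 420×322 + 1340×258 + 1210×142 + 410×85
  = 1672400 + 190650 + 251640 + 722520 + 92020 + 1186740 + 1054170 + 135240 + 345720 + 171820 + 34850 = 5857770

5858000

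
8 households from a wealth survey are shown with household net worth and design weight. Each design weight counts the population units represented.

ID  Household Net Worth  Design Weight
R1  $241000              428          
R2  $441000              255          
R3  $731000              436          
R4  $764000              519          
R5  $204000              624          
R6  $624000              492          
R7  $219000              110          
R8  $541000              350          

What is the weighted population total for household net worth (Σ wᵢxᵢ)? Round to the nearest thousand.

Weighted total = 241000×428 + 441000×255 + 731000×436 + 764000×519 + 204000×624 + 624000×492 + 219000×110 + 541000×350
  = 103148000 + 112455000 + 318716000 + 396516000 + 127296000 + 307008000 + 24090000 + 189350000 = 1578579000

1578579000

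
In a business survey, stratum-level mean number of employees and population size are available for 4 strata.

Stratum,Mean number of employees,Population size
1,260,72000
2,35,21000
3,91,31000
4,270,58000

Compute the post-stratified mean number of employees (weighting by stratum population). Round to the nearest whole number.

Σ Nₕ·x̄ₕ = 260×72000 + 35×21000 + 91×31000 + 270×58000
  = 37936000
Σ Nₕ = 72000 + 21000 + 31000 + 58000 = 182000
Overall mean = 37936000 / 182000 = 208.43956

208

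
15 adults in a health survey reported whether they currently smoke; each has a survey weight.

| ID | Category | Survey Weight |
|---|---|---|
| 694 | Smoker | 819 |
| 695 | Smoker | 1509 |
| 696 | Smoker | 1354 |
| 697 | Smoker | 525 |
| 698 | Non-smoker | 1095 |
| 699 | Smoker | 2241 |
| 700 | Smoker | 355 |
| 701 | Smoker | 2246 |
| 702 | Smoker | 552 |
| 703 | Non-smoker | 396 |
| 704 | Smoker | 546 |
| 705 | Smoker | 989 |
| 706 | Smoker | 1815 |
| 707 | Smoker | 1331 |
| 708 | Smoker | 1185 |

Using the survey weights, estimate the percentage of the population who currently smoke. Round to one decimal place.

91.2

Sum of weights for 'Smoker' = 819 + 1509 + 1354 + 525 + 2241 + 355 + 2246 + 552 + 546 + 989 + 1815 + 1331 + 1185 = 15467
Total weight = 16958
Weighted proportion = 15467 / 16958 = 0.9120769 → 91.20769%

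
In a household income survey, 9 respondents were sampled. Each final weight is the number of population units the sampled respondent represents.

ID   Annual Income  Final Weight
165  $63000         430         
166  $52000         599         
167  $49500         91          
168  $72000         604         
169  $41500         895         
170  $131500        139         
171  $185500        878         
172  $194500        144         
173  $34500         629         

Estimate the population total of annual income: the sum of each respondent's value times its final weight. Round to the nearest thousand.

Weighted total = 63000×430 + 52000×599 + 49500×91 + 72000×604 + 41500×895 + 131500×139 + 185500×878 + 194500×144 + 34500×629
  = 27090000 + 31148000 + 4504500 + 43488000 + 37142500 + 18278500 + 162869000 + 28008000 + 21700500 = 374229000

374229000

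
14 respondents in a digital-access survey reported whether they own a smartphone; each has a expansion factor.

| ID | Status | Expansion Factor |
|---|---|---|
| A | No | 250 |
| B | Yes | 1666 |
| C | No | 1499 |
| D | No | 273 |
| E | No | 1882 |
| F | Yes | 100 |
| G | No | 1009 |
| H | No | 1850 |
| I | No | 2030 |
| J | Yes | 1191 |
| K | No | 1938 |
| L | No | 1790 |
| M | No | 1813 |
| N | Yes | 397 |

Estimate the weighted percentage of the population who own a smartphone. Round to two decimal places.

18.96

Sum of weights for 'Yes' = 1666 + 100 + 1191 + 397 = 3354
Total weight = 17688
Weighted proportion = 3354 / 17688 = 0.18962008 → 18.962008%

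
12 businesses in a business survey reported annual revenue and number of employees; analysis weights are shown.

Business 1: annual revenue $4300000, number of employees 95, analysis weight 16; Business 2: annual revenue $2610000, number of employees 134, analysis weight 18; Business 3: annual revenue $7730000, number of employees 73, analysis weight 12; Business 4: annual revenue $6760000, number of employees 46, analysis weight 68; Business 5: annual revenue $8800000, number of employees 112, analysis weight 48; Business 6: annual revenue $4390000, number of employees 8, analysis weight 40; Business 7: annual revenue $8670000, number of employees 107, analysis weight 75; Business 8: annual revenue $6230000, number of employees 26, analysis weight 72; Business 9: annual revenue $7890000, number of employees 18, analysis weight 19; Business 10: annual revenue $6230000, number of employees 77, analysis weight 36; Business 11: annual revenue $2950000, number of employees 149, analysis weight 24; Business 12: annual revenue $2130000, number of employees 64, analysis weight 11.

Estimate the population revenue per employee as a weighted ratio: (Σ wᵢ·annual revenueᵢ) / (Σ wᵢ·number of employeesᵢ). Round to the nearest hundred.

Σ wᵢ·y = 4300000×16 + 2610000×18 + 7730000×12 + 6760000×68 + 8800000×48 + 4390000×40 + 8670000×75 + 6230000×72 + 7890000×19 + 6230000×36 + 2950000×24 + 2130000×11
  = 68800000 + 46980000 + 92760000 + 459680000 + 422400000 + 175600000 + 650250000 + 448560000 + 149910000 + 224280000 + 70800000 + 23430000 = 2833450000
Σ wᵢ·x = 95×16 + 134×18 + 73×12 + 46×68 + 112×48 + 8×40 + 107×75 + 26×72 + 18×19 + 77×36 + 149×24 + 64×11
  = 1520 + 2412 + 876 + 3128 + 5376 + 320 + 8025 + 1872 + 342 + 2772 + 3576 + 704 = 30923
Ratio = 2833450000 / 30923 = 91629.208

91600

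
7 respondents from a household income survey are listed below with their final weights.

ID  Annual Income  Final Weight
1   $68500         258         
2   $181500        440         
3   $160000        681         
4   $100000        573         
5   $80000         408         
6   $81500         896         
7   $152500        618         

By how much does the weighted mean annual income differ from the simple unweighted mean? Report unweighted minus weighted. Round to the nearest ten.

-1980

Unweighted sum = 68500 + 181500 + 160000 + 100000 + 80000 + 81500 + 152500 = 824000
Unweighted mean = 824000 / 7 = 117714.29
Weighted sum = 68500×258 + 181500×440 + 160000×681 + 100000×573 + 80000×408 + 81500×896 + 152500×618
  = 17673000 + 79860000 + 108960000 + 57300000 + 32640000 + 73024000 + 94245000 = 463702000
Sum of weights = 258 + 440 + 681 + 573 + 408 + 896 + 618 = 3874
Weighted mean = 463702000 / 3874 = 119695.92
Difference (unweighted minus weighted) = -1981.6358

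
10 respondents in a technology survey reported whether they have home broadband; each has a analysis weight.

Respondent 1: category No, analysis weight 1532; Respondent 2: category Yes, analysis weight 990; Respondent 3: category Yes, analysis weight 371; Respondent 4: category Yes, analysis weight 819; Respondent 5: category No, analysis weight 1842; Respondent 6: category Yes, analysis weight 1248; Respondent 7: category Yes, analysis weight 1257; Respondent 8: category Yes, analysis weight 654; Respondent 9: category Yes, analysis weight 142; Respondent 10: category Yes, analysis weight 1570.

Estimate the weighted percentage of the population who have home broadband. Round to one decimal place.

Sum of weights for 'Yes' = 990 + 371 + 819 + 1248 + 1257 + 654 + 142 + 1570 = 7051
Total weight = 1532 + 990 + 371 + 819 + 1842 + 1248 + 1257 + 654 + 142 + 1570 = 10425
Weighted proportion = 7051 / 10425 = 0.67635492 → 67.635492%

67.6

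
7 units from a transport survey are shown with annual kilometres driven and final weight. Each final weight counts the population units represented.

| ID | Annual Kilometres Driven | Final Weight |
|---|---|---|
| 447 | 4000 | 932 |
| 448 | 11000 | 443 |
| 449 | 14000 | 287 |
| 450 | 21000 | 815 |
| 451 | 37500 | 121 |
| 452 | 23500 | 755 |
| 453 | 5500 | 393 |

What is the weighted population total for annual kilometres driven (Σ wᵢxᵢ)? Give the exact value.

Weighted total = 4000×932 + 11000×443 + 14000×287 + 21000×815 + 37500×121 + 23500×755 + 5500×393
  = 3728000 + 4873000 + 4018000 + 17115000 + 4537500 + 17742500 + 2161500 = 54175500

54175500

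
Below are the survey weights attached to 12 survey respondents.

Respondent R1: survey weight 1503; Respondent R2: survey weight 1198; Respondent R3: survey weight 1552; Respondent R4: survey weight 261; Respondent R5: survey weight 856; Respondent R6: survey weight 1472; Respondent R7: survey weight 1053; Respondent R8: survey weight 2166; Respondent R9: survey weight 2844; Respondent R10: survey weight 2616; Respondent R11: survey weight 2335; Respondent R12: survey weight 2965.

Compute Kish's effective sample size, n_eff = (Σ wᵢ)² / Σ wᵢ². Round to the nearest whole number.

10

Σ wᵢ = 20821
Σ wᵢ² = 44046165
n_eff = 20821² / 44046165 = 433514041 / 44046165 = 9.8422653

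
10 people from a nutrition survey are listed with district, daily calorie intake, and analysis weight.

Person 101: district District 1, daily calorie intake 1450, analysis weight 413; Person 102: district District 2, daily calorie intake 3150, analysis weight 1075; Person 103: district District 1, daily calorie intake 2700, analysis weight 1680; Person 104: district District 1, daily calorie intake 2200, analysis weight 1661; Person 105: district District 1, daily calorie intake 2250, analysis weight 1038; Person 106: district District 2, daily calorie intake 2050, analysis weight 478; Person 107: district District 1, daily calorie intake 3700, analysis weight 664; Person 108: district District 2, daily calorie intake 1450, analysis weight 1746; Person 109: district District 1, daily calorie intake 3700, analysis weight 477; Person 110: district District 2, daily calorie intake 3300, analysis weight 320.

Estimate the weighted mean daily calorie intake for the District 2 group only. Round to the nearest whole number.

2198

District 2 rows: 102, 106, 108, 110
Weighted sum = 3150×1075 + 2050×478 + 1450×1746 + 3300×320
  = 7953850
Sum of weights = 3619
Weighted mean = 7953850 / 3619 = 2197.8033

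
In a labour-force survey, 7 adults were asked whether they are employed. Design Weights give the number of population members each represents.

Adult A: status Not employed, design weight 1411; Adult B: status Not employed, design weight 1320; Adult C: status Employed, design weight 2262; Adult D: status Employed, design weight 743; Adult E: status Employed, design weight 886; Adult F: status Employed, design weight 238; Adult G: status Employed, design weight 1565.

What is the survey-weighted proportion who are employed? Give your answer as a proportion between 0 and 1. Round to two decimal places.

Sum of weights for 'Employed' = 2262 + 743 + 886 + 238 + 1565 = 5694
Total weight = 1411 + 1320 + 2262 + 743 + 886 + 238 + 1565 = 8425
Weighted proportion = 5694 / 8425 = 0.6758457

0.68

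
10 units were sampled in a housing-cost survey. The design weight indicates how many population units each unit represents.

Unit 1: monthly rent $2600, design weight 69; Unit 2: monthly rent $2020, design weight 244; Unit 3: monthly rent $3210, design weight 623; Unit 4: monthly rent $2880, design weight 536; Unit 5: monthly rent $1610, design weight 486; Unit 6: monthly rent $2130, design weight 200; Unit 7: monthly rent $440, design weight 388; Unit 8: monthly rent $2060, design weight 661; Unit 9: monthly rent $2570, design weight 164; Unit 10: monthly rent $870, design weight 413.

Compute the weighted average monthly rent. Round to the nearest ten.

2040

Weighted sum = 2600×69 + 2020×244 + 3210×623 + 2880×536 + 1610×486 + 2130×200 + 440×388 + 2060×661 + 2570×164 + 870×413
  = 179400 + 492880 + 1999830 + 1543680 + 782460 + 426000 + 170720 + 1361660 + 421480 + 359310 = 7737420
Sum of weights = 69 + 244 + 623 + 536 + 486 + 200 + 388 + 661 + 164 + 413 = 3784
Weighted mean = 7737420 / 3784 = 2044.7727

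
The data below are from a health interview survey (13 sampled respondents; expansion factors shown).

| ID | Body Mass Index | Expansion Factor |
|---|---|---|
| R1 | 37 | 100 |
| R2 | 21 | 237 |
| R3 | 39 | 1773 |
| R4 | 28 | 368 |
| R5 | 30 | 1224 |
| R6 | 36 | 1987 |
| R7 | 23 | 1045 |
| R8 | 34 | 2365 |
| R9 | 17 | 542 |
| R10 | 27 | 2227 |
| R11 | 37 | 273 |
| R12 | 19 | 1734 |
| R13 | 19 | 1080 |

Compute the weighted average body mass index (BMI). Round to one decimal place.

29.0

Weighted sum = 433735
Sum of weights = 14955
Weighted mean = 433735 / 14955 = 29.002675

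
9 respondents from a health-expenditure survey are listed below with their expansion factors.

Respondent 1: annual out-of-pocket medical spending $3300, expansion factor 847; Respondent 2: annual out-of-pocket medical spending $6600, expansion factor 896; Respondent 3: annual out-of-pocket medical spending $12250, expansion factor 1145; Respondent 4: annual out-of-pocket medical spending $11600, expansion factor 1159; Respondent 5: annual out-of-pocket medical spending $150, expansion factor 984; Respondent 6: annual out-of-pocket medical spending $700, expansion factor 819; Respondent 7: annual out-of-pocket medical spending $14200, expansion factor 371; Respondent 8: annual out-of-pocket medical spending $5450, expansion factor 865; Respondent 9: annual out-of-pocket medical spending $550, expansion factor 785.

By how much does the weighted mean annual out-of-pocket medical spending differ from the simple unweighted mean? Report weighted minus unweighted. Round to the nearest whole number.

-78

Unweighted sum = 54800
Unweighted mean = 54800 / 9 = 6088.8889
Weighted sum = 3300×847 + 6600×896 + 12250×1145 + 11600×1159 + 150×984 + 700×819 + 14200×371 + 5450×865 + 550×785
  = 2795100 + 5913600 + 14026250 + 13444400 + 147600 + 573300 + 5268200 + 4714250 + 431750 = 47314450
Sum of weights = 847 + 896 + 1145 + 1159 + 984 + 819 + 371 + 865 + 785 = 7871
Weighted mean = 47314450 / 7871 = 6011.2375
Difference (weighted minus unweighted) = -77.651435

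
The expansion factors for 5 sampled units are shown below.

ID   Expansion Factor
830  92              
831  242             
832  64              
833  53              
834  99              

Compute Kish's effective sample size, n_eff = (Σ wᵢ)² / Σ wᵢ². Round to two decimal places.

3.61

Σ wᵢ = 550
Σ wᵢ² = 8464 + 58564 + 4096 + 2809 + 9801 = 83734
n_eff = 550² / 83734 = 302500 / 83734 = 3.6126305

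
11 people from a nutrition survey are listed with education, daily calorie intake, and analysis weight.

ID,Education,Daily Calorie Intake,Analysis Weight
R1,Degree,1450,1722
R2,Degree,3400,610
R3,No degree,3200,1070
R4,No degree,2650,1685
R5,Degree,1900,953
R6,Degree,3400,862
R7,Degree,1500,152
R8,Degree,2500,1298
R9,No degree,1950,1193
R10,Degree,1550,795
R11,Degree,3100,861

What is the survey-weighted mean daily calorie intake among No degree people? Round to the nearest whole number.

2588

No degree rows: R3, R4, R9
Weighted sum = 3200×1070 + 2650×1685 + 1950×1193
  = 10215600
Sum of weights = 3948
Weighted mean = 10215600 / 3948 = 2587.538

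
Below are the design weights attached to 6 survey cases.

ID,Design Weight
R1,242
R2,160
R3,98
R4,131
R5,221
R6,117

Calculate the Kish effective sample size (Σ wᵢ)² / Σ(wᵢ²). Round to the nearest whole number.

5

Σ wᵢ = 969
Σ wᵢ² = 58564 + 25600 + 9604 + 17161 + 48841 + 13689 = 173459
n_eff = 969² / 173459 = 938961 / 173459 = 5.4131582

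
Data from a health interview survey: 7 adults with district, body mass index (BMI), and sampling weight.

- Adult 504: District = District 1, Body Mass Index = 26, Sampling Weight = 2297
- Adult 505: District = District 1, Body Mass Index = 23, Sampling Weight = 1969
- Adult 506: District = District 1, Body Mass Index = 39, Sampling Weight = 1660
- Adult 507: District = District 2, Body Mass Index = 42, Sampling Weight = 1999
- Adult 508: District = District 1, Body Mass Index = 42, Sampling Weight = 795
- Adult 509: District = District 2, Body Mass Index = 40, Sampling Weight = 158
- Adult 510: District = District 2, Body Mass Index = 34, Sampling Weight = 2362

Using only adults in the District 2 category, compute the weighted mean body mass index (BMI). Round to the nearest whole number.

38

District 2 rows: 507, 509, 510
Weighted sum = 42×1999 + 40×158 + 34×2362
  = 170586
Sum of weights = 1999 + 158 + 2362 = 4519
Weighted mean = 170586 / 4519 = 37.748617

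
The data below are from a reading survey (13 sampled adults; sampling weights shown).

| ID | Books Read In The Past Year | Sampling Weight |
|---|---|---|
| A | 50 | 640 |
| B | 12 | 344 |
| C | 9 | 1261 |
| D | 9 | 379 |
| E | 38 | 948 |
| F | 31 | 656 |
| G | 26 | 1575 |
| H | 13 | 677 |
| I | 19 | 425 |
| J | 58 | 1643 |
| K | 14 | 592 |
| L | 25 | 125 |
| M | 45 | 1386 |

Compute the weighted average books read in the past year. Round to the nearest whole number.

Weighted sum = 334151
Sum of weights = 10651
Weighted mean = 334151 / 10651 = 31.372735

31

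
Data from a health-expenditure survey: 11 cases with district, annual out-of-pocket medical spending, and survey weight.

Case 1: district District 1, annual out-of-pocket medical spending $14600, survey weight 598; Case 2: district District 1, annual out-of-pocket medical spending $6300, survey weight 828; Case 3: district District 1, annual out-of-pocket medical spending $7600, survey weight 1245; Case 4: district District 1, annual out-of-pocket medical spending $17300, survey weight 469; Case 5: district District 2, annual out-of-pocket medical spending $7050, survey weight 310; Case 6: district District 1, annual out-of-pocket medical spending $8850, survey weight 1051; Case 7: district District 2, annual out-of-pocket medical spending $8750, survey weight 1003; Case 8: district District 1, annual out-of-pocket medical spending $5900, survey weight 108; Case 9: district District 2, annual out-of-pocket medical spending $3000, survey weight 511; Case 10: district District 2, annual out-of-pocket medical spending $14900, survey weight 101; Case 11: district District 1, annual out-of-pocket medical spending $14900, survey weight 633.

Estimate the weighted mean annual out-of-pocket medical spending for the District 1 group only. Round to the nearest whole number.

District 1 rows: 1, 2, 3, 4, 6, 8, 11
Weighted sum = 14600×598 + 6300×828 + 7600×1245 + 17300×469 + 8850×1051 + 5900×108 + 14900×633
  = 8730800 + 5216400 + 9462000 + 8113700 + 9301350 + 637200 + 9431700 = 50893150
Sum of weights = 4932
Weighted mean = 50893150 / 4932 = 10318.968

10319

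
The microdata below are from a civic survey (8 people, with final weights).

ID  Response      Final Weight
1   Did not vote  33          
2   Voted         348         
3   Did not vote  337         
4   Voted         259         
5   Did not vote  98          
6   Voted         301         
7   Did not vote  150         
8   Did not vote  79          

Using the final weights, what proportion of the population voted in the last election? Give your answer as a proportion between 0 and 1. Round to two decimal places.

Sum of weights for 'Voted' = 348 + 259 + 301 = 908
Total weight = 33 + 348 + 337 + 259 + 98 + 301 + 150 + 79 = 1605
Weighted proportion = 908 / 1605 = 0.56573209

0.57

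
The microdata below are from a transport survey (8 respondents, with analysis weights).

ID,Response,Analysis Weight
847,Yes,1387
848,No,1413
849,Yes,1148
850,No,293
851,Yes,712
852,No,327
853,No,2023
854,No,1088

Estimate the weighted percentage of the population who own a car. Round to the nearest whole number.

39

Sum of weights for 'Yes' = 1387 + 1148 + 712 = 3247
Total weight = 1387 + 1413 + 1148 + 293 + 712 + 327 + 2023 + 1088 = 8391
Weighted proportion = 3247 / 8391 = 0.38696222 → 38.696222%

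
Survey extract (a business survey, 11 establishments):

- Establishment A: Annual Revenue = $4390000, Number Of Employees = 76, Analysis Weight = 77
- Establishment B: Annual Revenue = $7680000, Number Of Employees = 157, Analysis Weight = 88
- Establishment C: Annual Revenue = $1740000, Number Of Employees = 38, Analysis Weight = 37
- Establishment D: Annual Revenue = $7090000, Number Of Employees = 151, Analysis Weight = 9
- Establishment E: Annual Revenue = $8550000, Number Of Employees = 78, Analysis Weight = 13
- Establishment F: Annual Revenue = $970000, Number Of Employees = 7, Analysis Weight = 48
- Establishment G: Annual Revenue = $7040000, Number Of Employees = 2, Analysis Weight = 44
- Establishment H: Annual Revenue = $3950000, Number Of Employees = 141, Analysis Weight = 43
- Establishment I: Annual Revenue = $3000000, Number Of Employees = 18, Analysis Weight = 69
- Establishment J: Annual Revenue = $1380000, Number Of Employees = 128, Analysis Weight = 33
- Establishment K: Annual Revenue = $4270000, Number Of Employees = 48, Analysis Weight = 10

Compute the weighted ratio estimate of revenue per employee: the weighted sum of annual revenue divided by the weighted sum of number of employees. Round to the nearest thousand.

Σ wᵢ·y = 4390000×77 + 7680000×88 + 1740000×37 + 7090000×9 + 8550000×13 + 970000×48 + 7040000×44 + 3950000×43 + 3000000×69 + 1380000×33 + 4270000×10
  = 338030000 + 675840000 + 64380000 + 63810000 + 111150000 + 46560000 + 309760000 + 169850000 + 207000000 + 45540000 + 42700000 = 2074620000
Σ wᵢ·x = 76×77 + 157×88 + 38×37 + 151×9 + 78×13 + 7×48 + 2×44 + 141×43 + 18×69 + 128×33 + 48×10
  = 5852 + 13816 + 1406 + 1359 + 1014 + 336 + 88 + 6063 + 1242 + 4224 + 480 = 35880
Ratio = 2074620000 / 35880 = 57821.07

58000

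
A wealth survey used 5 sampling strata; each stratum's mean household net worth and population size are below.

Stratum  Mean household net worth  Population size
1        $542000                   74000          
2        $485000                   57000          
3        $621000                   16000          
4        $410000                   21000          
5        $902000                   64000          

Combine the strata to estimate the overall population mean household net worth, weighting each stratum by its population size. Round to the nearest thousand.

621000

Σ Nₕ·x̄ₕ = 542000×74000 + 485000×57000 + 621000×16000 + 410000×21000 + 902000×64000
  = 144027000000
Σ Nₕ = 232000
Overall mean = 144027000000 / 232000 = 620806.03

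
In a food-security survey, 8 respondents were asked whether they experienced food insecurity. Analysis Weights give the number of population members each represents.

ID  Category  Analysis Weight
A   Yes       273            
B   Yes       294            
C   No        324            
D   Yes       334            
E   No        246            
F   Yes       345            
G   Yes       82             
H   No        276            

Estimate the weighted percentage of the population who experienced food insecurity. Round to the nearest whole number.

Sum of weights for 'Yes' = 273 + 294 + 334 + 345 + 82 = 1328
Total weight = 273 + 294 + 324 + 334 + 246 + 345 + 82 + 276 = 2174
Weighted proportion = 1328 / 2174 = 0.61085557 → 61.085557%

61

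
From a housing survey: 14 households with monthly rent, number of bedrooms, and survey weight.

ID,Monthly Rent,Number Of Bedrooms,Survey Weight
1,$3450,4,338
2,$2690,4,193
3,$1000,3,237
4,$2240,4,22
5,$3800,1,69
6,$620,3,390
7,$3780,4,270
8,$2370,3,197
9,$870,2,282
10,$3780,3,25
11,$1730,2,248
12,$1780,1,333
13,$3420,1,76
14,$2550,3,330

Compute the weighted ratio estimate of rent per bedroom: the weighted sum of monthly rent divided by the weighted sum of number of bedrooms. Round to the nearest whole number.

Σ wᵢ·y = 6426080
Σ wᵢ·x = 8367
Ratio = 6426080 / 8367 = 768.02677

768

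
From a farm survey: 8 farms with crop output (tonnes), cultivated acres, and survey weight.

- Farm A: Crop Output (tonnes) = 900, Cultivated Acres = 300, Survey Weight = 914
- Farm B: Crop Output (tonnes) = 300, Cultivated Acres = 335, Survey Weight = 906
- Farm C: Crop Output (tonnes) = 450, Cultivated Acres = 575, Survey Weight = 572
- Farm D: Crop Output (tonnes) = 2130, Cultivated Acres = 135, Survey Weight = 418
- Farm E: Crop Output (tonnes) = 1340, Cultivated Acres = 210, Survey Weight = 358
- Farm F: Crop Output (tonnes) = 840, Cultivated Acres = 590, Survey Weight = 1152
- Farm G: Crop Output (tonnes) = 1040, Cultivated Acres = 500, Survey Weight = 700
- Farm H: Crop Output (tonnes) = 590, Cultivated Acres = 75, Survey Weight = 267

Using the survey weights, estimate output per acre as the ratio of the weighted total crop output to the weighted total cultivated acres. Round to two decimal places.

Σ wᵢ·y = 900×914 + 300×906 + 450×572 + 2130×418 + 1340×358 + 840×1152 + 1040×700 + 590×267
  = 822600 + 271800 + 257400 + 890340 + 479720 + 967680 + 728000 + 157530 = 4575070
Σ wᵢ·x = 300×914 + 335×906 + 575×572 + 135×418 + 210×358 + 590×1152 + 500×700 + 75×267
  = 2087925
Ratio = 4575070 / 2087925 = 2.1912042

2.19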